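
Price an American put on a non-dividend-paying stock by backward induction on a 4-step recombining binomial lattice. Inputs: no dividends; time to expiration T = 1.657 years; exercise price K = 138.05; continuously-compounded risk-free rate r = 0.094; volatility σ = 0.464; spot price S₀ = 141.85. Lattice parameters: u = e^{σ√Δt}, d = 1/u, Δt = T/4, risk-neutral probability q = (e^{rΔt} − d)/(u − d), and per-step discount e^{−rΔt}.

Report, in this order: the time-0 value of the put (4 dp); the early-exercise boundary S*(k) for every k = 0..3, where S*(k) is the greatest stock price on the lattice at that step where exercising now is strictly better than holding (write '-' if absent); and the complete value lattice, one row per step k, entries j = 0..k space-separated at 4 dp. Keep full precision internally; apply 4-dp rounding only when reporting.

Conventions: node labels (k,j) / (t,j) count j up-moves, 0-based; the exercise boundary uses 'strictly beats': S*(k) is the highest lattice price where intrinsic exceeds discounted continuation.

price = 21.7797
boundary = - - 78.0608 105.2280
tree:
21.7797
36.9342 7.8543
59.9892 16.0560 0.0000
80.1425 32.8220 0.0000 0.0000
95.0927 59.9892 0.0000 0.0000 0.0000

Δt=0.41425, u=1.34803, d=0.74183, q=0.49139, disc=e^(-rΔt)=0.96181
k=4 terminal: V=max(K-S,0) → 95.0927 59.9892 0.0000 0.0000 0.0000
k=3: j=0 S=57.9075 intr=80.1425 cont=74.8702 V=80.1425[EX]; j=1 S=105.2280 intr=32.8220 cont=29.3457 V=32.8220[EX]; j=2 S=191.2174 intr=0.0000 cont=0.0000 V=0.0000[hold]; j=3 S=347.4750 intr=0.0000 cont=0.0000 V=0.0000[hold]  S*(3)=105.2280
k=2: j=0 S=78.0608 intr=59.9892 cont=54.7169 V=59.9892[EX]; j=1 S=141.8500 intr=0.0000 cont=16.0560 V=16.0560[hold]; j=2 S=257.7659 intr=0.0000 cont=0.0000 V=0.0000[hold]  S*(2)=78.0608
k=1: j=0 S=105.2280 intr=32.8220 cont=36.9342 V=36.9342[hold]; j=1 S=191.2174 intr=0.0000 cont=7.8543 V=7.8543[hold]  S*(1)=-
k=0: j=0 S=141.8500 intr=0.0000 cont=21.7797 V=21.7797[hold]  S*(0)=-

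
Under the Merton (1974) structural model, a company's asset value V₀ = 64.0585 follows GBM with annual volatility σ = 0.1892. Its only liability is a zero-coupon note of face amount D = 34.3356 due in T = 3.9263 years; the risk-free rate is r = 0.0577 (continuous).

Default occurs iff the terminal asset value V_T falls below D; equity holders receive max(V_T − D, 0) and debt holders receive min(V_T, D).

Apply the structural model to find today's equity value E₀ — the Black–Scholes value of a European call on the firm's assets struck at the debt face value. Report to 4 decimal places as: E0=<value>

E0=36.7456

Work the structural quantities from V₀ = 64.0585 against face 34.3356:
d₁ = [ln(V₀/D) + (r + σ²/2)T] / (σ√T)
   = [ln(64.0585/34.3356) + (0.0577 + 0.5·0.1892²)·3.9263] / (0.1892·√3.9263)
   = [0.623614 + 0.296822] / 0.374898 = 2.455164
d₂ = d₁ − σ√T = 2.455164 − 0.374898 = 2.080267
N(d₁) = 0.992959,  N(d₂) = 0.981249,  e^(−rT) = 0.797281
E₀ = V₀·N(d₁) − D·e^(−rT)·N(d₂)
   = 64.0585·0.992959 − 34.3356·0.797281·0.981249 = 36.745625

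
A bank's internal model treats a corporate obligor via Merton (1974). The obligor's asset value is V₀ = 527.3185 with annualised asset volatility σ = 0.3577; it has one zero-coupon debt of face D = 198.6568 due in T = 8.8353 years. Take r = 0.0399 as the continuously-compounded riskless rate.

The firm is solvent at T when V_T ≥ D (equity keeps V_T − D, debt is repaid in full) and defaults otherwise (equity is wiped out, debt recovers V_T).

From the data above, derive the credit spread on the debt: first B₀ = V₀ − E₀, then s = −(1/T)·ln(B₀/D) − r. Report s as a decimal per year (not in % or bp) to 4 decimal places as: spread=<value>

spread=0.0113

Equity is a call on the firm's assets struck at D = 198.6568:
d₁ = [ln(V₀/D) + (r + σ²/2)T] / (σ√T)
   = [ln(527.3185/198.6568) + (0.0399 + 0.5·0.3577²)·8.8353] / (0.3577·√8.8353)
   = [0.976226 + 0.917764] / 1.063236 = 1.781345
d₂ = d₁ − σ√T = 1.781345 − 1.063236 = 0.718109
N(d₁) = 0.962572,  N(d₂) = 0.763655,  e^(−rT) = 0.702909
E₀ = V₀·N(d₁) − D·e^(−rT)·N(d₂)
   = 527.3185·0.962572 − 198.6568·0.702909·0.763655 = 400.947067
B₀ = V₀ − E₀ = 527.3185 − 400.947067 = 126.371433
spread = −(1/T)·ln(B₀/D) − r = −(1/8.8353)·ln(126.371433/198.6568) − 0.0399 = 0.01129840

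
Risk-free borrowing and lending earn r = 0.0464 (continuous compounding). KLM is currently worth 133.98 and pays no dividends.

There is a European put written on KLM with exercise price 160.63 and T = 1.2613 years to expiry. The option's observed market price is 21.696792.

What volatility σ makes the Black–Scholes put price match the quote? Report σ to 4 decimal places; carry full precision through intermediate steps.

At σ = 0.1684 the Black–Scholes value reproduces the quote:
σ√T = 0.1684·√1.2613 = 0.189126
d₁ = (ln(S/K) + (r+σ²/2)T) / (σ√T) = (ln(133.98/160.63) + (0.0464+0.1684²/2)·1.2613) / 0.189126 = (-0.181413 + 0.076409) / 0.189126 = -0.555209
d₂ = d₁ − σ√T = -0.555209 − 0.189126 = -0.744335
e^{−rT} = 0.943155
N(−d₁) = 0.710624,  N(−d₂) = 0.771663
V = K·e^{−rT}·N(−d₂) − S·N(−d₁) = 116.906198 − 95.209407 = 21.696792 (the observed quote) — the price is monotone increasing in volatility, hence this σ is the only solution

sigma = 0.1684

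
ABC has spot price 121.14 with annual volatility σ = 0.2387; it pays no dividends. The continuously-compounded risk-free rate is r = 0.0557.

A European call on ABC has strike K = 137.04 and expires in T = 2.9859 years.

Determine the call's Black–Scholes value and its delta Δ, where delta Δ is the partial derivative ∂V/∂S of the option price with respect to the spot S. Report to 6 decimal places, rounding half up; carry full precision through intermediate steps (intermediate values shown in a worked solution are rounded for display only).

price = 22.029146
Δ = 0.621893

σ√T = 0.2387·√2.9859 = 0.412468
d₁ = (ln(S/K) + (r+σ²/2)T) / (σ√T) = (ln(121.14/137.04) + (0.0557+0.2387²/2)·2.9859) / 0.412468 = (-0.123326 + 0.251379) / 0.412468 = 0.310457
d₂ = d₁ − σ√T = 0.310457 − 0.412468 = -0.102011
e^{−rT} = 0.846780
N(d₁) = 0.621893,  N(d₂) = 0.459374
Call price V = S·N(d₁) − K·e^{−rT}·N(d₂) = 75.336152 − 53.307006 = 22.029146
Δ = N(d₁) = 0.621893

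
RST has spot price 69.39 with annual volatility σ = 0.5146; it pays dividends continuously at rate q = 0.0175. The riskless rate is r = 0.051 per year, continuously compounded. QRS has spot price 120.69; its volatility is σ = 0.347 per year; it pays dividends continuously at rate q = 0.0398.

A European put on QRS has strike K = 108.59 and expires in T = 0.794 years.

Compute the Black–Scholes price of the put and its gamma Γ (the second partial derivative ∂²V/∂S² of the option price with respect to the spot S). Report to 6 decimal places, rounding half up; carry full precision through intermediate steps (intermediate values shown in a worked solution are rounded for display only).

price = 8.175469
Γ = 0.009024

σ√T = 0.347·√0.794 = 0.309200
d₁ = (ln(S/K) + (r−q+σ²/2)T) / (σ√T) = (ln(120.69/108.59) + (0.051−0.0398+0.347²/2)·0.794) / 0.309200 = (0.105646 + 0.056695) / 0.309200 = 0.525036
d₂ = d₁ − σ√T = 0.525036 − 0.309200 = 0.215836
e^{−rT} = 0.960315
e^{−qT} = 0.968893
N(−d₁) = 0.299779,  N(−d₂) = 0.414558
Put price V = K·e^{−rT}·N(−d₂) − S·e^{−qT}·N(−d₁) = 43.230354 − 35.054885 = 8.175469
φ(d₁) = (1/√(2π))·e^{−d₁²/2} = 0.347577
Γ = e^{−qT}·φ(d₁) / (S·σ·√T) = 0.009024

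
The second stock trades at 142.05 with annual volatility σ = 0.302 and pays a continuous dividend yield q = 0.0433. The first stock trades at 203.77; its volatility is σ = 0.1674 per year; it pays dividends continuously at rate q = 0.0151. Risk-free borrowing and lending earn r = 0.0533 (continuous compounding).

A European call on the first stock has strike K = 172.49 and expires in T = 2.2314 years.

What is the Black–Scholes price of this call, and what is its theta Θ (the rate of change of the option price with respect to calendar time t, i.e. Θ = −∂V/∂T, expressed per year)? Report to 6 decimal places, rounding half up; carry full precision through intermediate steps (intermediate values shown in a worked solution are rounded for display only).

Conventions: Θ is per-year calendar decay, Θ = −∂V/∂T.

σ√T = 0.1674·√2.2314 = 0.250060
d₁ = (ln(S/K) + (r−q+σ²/2)T) / (σ√T) = (ln(203.77/172.49) + (0.0533−0.0151+0.1674²/2)·2.2314) / 0.250060 = (0.166653 + 0.116504) / 0.250060 = 1.132357
d₂ = d₁ − σ√T = 1.132357 − 0.250060 = 0.882297
e^{−rT} = 0.887867
e^{−qT} = 0.966867
N(d₁) = 0.871258,  N(d₂) = 0.811192
Call price V = S·e^{−qT}·N(d₁) − K·e^{−rT}·N(d₂) = 171.653924 − 124.232519 = 47.421405
φ(d₁) = (1/√(2π))·e^{−d₁²/2} = 0.210125
Θ = −S·e^{−qT}·φ(d₁)·σ/(2√T) + q·S·e^{−qT}·N(d₁) − r·K·e^{−rT}·N(d₂) = −2.319641 + 2.591974 − 6.621593 = -6.349260

price = 47.421405
Θ = -6.349260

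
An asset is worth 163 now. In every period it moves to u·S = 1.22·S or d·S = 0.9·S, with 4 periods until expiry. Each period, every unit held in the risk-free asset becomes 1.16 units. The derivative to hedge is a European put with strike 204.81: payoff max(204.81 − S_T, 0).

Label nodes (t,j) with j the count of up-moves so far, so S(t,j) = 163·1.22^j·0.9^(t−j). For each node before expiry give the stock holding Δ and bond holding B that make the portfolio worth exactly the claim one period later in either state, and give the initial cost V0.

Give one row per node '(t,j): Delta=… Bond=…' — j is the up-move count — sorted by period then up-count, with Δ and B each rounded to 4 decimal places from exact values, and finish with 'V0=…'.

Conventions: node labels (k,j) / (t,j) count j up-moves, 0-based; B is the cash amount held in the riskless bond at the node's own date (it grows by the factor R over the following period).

(0,0): Delta=-0.0952 Bond=16.9258
(1,0): Delta=-0.3565 Bond=57.9696
(1,1): Delta=-0.0507 Bond=10.7873
(2,0): Delta=-1.0000 Bond=152.2072
(2,1): Delta=-0.2469 Bond=47.6380
(2,2): Delta=-0.0173 Bond=4.4075
(3,0): Delta=-1.0000 Bond=176.5603
(3,1): Delta=-1.0000 Bond=176.5603
(3,2): Delta=-0.1187 Bond=27.2677
(3,3): Delta=0.0000 Bond=0.0000
V0=1.4129

The replicating-portfolio and risk-neutral prices coincide; use p* = (1.16−0.9)/(1.22−0.9) = 0.8125 for the latter.
Terminal payoffs: V(4,0)=97.8657, V(4,1)=59.8411, V(4,2)=8.2965, V(4,3)=0.0000, V(4,4)=0.0000
Node (3,0) S=118.8270: V=(p*·59.8411+(1−p*)·97.8657)/1.16=57.7333; Δ=(59.8411−97.8657)/(144.9689−106.9443)=-1.0000; B=V−Δ·S=176.5603
Node (3,1) S=161.0766: V=(p*·8.2965+(1−p*)·59.8411)/1.16=15.4837; Δ=(8.2965−59.8411)/(196.5135−144.9689)=-1.0000; B=V−Δ·S=176.5603
Node (3,2) S=218.3483: V=(p*·0.0000+(1−p*)·8.2965)/1.16=1.3410; Δ=(0.0000−8.2965)/(266.3849−196.5135)=-0.1187; B=V−Δ·S=27.2677
Node (3,3) S=295.9832: V=(p*·0.0000+(1−p*)·0.0000)/1.16=0.0000; Δ=(0.0000−0.0000)/(361.0995−266.3849)=0.0000; B=V−Δ·S=0.0000
Node (2,0) S=132.0300: V=(p*·15.4837+(1−p*)·57.7333)/1.16=20.1772; Δ=(15.4837−57.7333)/(161.0766−118.8270)=-1.0000; B=V−Δ·S=152.2072
Node (2,1) S=178.9740: V=(p*·1.3410+(1−p*)·15.4837)/1.16=3.4421; Δ=(1.3410−15.4837)/(218.3483−161.0766)=-0.2469; B=V−Δ·S=47.6380
Node (2,2) S=242.6092: V=(p*·0.0000+(1−p*)·1.3410)/1.16=0.2168; Δ=(0.0000−1.3410)/(295.9832−218.3483)=-0.0173; B=V−Δ·S=4.4075
Node (1,0) S=146.7000: V=(p*·3.4421+(1−p*)·20.1772)/1.16=5.6723; Δ=(3.4421−20.1772)/(178.9740−132.0300)=-0.3565; B=V−Δ·S=57.9696
Node (1,1) S=198.8600: V=(p*·0.2168+(1−p*)·3.4421)/1.16=0.7082; Δ=(0.2168−3.4421)/(242.6092−178.9740)=-0.0507; B=V−Δ·S=10.7873
Node (0,0) S=163.0000: V=(p*·0.7082+(1−p*)·5.6723)/1.16=1.4129; Δ=(0.7082−5.6723)/(198.8600−146.7000)=-0.0952; B=V−Δ·S=16.9258
Check: Δ(0,0)·S0 + B(0,0) = 1.4129 = V0.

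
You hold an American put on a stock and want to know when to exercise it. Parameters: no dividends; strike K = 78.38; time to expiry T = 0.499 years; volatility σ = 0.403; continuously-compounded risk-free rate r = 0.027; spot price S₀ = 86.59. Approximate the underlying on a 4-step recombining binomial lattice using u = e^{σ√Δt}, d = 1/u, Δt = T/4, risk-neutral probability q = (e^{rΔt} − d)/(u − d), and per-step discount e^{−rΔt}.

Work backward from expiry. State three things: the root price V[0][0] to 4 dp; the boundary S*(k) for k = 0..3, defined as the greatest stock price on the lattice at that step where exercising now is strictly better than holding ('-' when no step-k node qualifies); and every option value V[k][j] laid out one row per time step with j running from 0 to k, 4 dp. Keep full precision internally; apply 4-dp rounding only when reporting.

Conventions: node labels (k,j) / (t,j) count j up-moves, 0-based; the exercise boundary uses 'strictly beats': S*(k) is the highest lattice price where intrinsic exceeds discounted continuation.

params: Δt=0.12475 u=1.15297 d=0.86733 q=0.47629 e^(-rΔt)=0.99664
t_4 payoffs: 29.3797 13.2422 0.0000 0.0000 0.0000
t_3: node(3,0) S=56.4958 payoff=21.8842 vs cont=21.6207 → 21.8842 [stop]  node(3,1) S=75.1018 payoff=3.2782 vs cont=6.9118 → 6.9118 [wait]  node(3,2) S=99.8355 payoff=0.0000 vs cont=0.0000 → 0.0000 [wait]  node(3,3) S=132.7148 payoff=0.0000 vs cont=0.0000 → 0.0000 [wait]  ⇒ S*(3)=56.4958
t_2: node(2,0) S=65.1378 payoff=13.2422 vs cont=14.7034 → 14.7034 [wait]  node(2,1) S=86.5900 payoff=0.0000 vs cont=3.6076 → 3.6076 [wait]  node(2,2) S=115.1071 payoff=0.0000 vs cont=0.0000 → 0.0000 [wait]  ⇒ S*(2)=-
t_1: node(1,0) S=75.1018 payoff=3.2782 vs cont=9.3870 → 9.3870 [wait]  node(1,1) S=99.8355 payoff=0.0000 vs cont=1.8830 → 1.8830 [wait]  ⇒ S*(1)=-
t_0: node(0,0) S=86.5900 payoff=0.0000 vs cont=5.7934 → 5.7934 [wait]  ⇒ S*(0)=-

price = 5.7934
boundary = - - - 56.4958
tree:
5.7934
9.3870 1.8830
14.7034 3.6076 0.0000
21.8842 6.9118 0.0000 0.0000
29.3797 13.2422 0.0000 0.0000 0.0000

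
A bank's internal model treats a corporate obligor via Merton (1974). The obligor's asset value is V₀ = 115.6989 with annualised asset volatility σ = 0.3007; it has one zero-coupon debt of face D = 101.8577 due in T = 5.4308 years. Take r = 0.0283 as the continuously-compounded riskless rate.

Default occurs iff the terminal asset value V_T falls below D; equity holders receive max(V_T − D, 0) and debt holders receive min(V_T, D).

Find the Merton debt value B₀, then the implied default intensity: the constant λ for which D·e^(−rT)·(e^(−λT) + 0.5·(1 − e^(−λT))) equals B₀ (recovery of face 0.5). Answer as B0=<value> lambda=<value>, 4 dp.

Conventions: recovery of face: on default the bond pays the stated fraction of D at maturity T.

B0=71.6092 lambda=0.0823

Equity is a call on the firm's assets struck at D = 101.8577:
d₁ = [ln(V₀/D) + (r + σ²/2)T] / (σ√T)
   = [ln(115.6989/101.8577) + (0.0283 + 0.5·0.3007²)·5.4308] / (0.3007·√5.4308)
   = [0.127414 + 0.399219] / 0.700754 = 0.751525
d₂ = d₁ − σ√T = 0.751525 − 0.700754 = 0.050771
N(d₁) = 0.773832,  N(d₂) = 0.520246,  e^(−rT) = 0.857536
E₀ = V₀·N(d₁) − D·e^(−rT)·N(d₂)
   = 115.6989·0.773832 − 101.8577·0.857536·0.520246 = 44.089689
B₀ = V₀ − E₀ = 115.6989 − 44.089689 = 71.609211
e^(−λT) = (B₀·e^(rT)/D − 0.5)/(1 − 0.5) = (71.6092·1.166131/101.8577 − 0.5)/0.5 = 0.63965464
λ = −ln(0.63965464)/5.4308 = 0.082276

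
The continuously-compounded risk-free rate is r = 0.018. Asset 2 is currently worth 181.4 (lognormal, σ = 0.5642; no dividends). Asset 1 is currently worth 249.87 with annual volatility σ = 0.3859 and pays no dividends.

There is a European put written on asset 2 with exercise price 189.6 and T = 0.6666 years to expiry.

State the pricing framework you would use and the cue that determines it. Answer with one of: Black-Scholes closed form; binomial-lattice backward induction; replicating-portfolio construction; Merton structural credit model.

Key observation: with asset 2 following a GBM at constant σ and r, the European put struck at 189.6 prices in closed form — nothing here needs a stepwise model or a balance sheet.

framework: Black-Scholes closed form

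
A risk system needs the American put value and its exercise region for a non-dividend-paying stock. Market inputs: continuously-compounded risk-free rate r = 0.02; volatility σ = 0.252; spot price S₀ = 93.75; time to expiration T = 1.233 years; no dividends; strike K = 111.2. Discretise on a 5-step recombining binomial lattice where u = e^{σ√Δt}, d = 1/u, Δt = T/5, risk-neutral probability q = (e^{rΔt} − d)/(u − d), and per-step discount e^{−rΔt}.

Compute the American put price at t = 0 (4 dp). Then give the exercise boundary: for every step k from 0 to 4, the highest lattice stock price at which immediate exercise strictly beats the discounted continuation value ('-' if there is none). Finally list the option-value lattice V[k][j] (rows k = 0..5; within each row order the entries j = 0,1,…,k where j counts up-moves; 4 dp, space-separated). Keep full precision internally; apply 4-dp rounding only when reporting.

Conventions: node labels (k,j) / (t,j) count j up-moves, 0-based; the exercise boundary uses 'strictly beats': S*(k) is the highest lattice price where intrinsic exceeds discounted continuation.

Δt=0.24660  u=1.13331  d=0.88237  q=0.48846  discount=0.99508
step 5 (expiry): payoffs max(K−S,0) = 61.0544 46.7937 28.4775 4.9524 0.0000 0.0000
step 4: (k=4,j=0): S=56.8304, K−S=54.3696, hold=53.8226 ⇒ V=54.3696 exercise | (k=4,j=1): S=72.9921, K−S=38.2079, hold=37.6608 ⇒ V=38.2079 exercise | (k=4,j=2): S=93.7500, K−S=17.4500, hold=16.9029 ⇒ V=17.4500 exercise | (k=4,j=3): S=120.4112, K−S=0.0000, hold=2.5209 ⇒ V=2.5209 continue | (k=4,j=4): S=154.6544, K−S=0.0000, hold=0.0000 ⇒ V=0.0000 continue  boundary S*=93.7500
step 3: (k=3,j=0): S=64.4063, K−S=46.7937, hold=46.2466 ⇒ V=46.7937 exercise | (k=3,j=1): S=82.7225, K−S=28.4775, hold=27.9304 ⇒ V=28.4775 exercise | (k=3,j=2): S=106.2476, K−S=4.9524, hold=10.1078 ⇒ V=10.1078 continue | (k=3,j=3): S=136.4629, K−S=0.0000, hold=1.2832 ⇒ V=1.2832 continue  boundary S*=82.7225
step 2: (k=2,j=0): S=72.9921, K−S=38.2079, hold=37.6608 ⇒ V=38.2079 exercise | (k=2,j=1): S=93.7500, K−S=17.4500, hold=19.4087 ⇒ V=19.4087 continue | (k=2,j=2): S=120.4112, K−S=0.0000, hold=5.7688 ⇒ V=5.7688 continue  boundary S*=72.9921
step 1: (k=1,j=0): S=82.7225, K−S=28.4775, hold=28.8825 ⇒ V=28.8825 continue | (k=1,j=1): S=106.2476, K−S=4.9524, hold=12.6835 ⇒ V=12.6835 continue  boundary S*=-
step 0: (k=0,j=0): S=93.7500, K−S=17.4500, hold=20.8668 ⇒ V=20.8668 continue  boundary S*=-

price = 20.8668
boundary = - - 72.9921 82.7225 93.7500
tree:
20.8668
28.8825 12.6835
38.2079 19.4087 5.7688
46.7937 28.4775 10.1078 1.2832
54.3696 38.2079 17.4500 2.5209 0.0000
61.0544 46.7937 28.4775 4.9524 0.0000 0.0000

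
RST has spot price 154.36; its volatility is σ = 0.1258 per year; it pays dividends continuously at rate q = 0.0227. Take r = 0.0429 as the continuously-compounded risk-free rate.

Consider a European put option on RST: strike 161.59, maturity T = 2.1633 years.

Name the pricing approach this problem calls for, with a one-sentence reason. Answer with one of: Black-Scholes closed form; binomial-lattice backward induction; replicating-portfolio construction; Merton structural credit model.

framework: Black-Scholes closed form

Key observation: with RST following a GBM at constant σ and r, the European put struck at 161.59 prices in closed form — nothing here needs a stepwise model or a balance sheet.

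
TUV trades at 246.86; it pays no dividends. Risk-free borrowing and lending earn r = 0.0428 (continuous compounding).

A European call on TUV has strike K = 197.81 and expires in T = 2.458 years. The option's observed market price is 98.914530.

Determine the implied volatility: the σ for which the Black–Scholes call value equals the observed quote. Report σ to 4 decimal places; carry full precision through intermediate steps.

sigma = 0.4507

At σ = 0.4507 the Black–Scholes value reproduces the quote:
σ√T = 0.4507·√2.458 = 0.706608
d₁ = (ln(S/K) + (r+σ²/2)T) / (σ√T) = (ln(246.86/197.81) + (0.0428+0.4507²/2)·2.458) / 0.706608 = (0.221514 + 0.354850) / 0.706608 = 0.815677
d₂ = d₁ − σ√T = 0.815677 − 0.706608 = 0.109070
e^{−rT} = 0.900142
N(d₁) = 0.792658,  N(d₂) = 0.543426
V = S·N(d₁) − K·e^{−rT}·N(d₂) = 195.675478 − 96.760948 = 98.914530 (equal to the quote); since ∂V/∂σ > 0 for all σ, the implied volatility is unique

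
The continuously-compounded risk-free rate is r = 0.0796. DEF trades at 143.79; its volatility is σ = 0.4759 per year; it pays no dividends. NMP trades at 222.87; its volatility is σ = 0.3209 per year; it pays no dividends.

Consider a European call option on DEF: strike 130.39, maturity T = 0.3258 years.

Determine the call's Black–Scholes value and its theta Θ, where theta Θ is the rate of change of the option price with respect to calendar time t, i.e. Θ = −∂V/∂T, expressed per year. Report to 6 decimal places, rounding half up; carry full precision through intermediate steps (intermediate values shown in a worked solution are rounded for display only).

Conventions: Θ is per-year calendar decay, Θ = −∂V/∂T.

price = 24.480480
Θ = -26.402101

σ√T = 0.4759·√0.3258 = 0.271638
d₁ = (ln(S/K) + (r+σ²/2)T) / (σ√T) = (ln(143.79/130.39) + (0.0796+0.4759²/2)·0.3258) / 0.271638 = (0.097824 + 0.062827) / 0.271638 = 0.591416
d₂ = d₁ − σ√T = 0.591416 − 0.271638 = 0.319778
e^{−rT} = 0.974400
N(d₁) = 0.722879,  N(d₂) = 0.625432
Call price V = S·N(d₁) − K·e^{−rT}·N(d₂) = 103.942795 − 79.462315 = 24.480480
φ(d₁) = (1/√(2π))·e^{−d₁²/2} = 0.334933
Θ = −S·φ(d₁)·σ/(2√T) − r·K·e^{−rT}·N(d₂) = −20.076901 − 6.325200 = -26.402101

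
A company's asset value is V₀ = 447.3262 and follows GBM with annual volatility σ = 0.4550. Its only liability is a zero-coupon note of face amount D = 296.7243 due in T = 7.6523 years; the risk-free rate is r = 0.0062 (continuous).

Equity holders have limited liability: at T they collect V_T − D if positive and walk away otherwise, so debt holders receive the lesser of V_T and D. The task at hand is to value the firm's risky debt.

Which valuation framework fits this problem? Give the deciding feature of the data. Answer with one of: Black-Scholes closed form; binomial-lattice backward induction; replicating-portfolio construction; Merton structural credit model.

framework: Merton structural credit model

Key observation: a levered firm with one bullet debt due at 7.6523 years is the canonical structural-credit setup: equity is a call on the firm's assets struck at the face value.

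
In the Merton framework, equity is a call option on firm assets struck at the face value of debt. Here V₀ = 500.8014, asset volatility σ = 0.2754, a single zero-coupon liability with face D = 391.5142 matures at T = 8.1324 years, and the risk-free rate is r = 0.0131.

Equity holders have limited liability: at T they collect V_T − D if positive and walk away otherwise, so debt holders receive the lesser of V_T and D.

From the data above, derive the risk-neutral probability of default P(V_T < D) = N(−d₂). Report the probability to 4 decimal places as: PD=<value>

PD=0.4775

Work the structural quantities from V₀ = 500.8014 against face 391.5142:
d₁ = [ln(V₀/D) + (r + σ²/2)T] / (σ√T)
   = [ln(500.8014/391.5142) + (0.0131 + 0.5·0.2754²)·8.1324] / (0.2754·√8.1324)
   = [0.246188 + 0.414936] / 0.785368 = 0.841801
d₂ = d₁ − σ√T = 0.841801 − 0.785368 = 0.056433
risk-neutral PD = N(−d₂) = N(-0.056433) = 0.477498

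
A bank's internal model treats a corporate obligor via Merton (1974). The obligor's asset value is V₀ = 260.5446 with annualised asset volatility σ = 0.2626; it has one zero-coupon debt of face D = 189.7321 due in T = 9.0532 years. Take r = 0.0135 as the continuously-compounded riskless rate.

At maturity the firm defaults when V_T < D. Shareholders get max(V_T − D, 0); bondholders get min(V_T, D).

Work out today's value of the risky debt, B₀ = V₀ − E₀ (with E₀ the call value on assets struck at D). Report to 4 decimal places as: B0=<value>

With assets at 260.5446 and a single debt payment of 189.7321 at 9.0532 years:
d₁ = [ln(V₀/D) + (r + σ²/2)T] / (σ√T)
   = [ln(260.5446/189.7321) + (0.0135 + 0.5·0.2626²)·9.0532] / (0.2626·√9.0532)
   = [0.317161 + 0.434367] / 0.790125 = 0.951151
d₂ = d₁ − σ√T = 0.951151 − 0.790125 = 0.161026
N(d₁) = 0.829236,  N(d₂) = 0.563963,  e^(−rT) = 0.884955
E₀ = V₀·N(d₁) − D·e^(−rT)·N(d₂)
   = 260.5446·0.829236 − 189.7321·0.884955·0.563963 = 121.361025
B₀ = V₀ − E₀ = 260.5446 − 121.361025 = 139.183575

B0=139.1836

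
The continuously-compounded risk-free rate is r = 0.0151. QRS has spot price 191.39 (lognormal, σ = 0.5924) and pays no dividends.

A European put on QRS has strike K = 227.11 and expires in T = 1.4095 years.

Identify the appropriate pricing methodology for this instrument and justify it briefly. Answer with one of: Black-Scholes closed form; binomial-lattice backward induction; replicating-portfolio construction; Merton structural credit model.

framework: Black-Scholes closed form

Key observation: a European claim on QRS (strike 227.11) — a lognormal (GBM) underlying with constant rate and volatility — has an exact closed-form value; no lattice or capital structure is involved.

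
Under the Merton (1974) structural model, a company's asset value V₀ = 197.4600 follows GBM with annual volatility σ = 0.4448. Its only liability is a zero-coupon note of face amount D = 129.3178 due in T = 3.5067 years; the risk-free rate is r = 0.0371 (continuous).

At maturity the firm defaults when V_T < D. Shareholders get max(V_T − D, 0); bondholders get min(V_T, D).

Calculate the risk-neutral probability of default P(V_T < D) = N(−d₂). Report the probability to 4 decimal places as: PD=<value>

With assets at 197.4600 and a single debt payment of 129.3178 at 3.5067 years:
d₁ = [ln(V₀/D) + (r + σ²/2)T] / (σ√T)
   = [ln(197.4600/129.3178) + (0.0371 + 0.5·0.4448²)·3.5067] / (0.4448·√3.5067)
   = [0.423263 + 0.476994] / 0.832941 = 1.080817
d₂ = d₁ − σ√T = 1.080817 − 0.832941 = 0.247877
risk-neutral PD = N(−d₂) = N(-0.247877) = 0.402115

PD=0.4021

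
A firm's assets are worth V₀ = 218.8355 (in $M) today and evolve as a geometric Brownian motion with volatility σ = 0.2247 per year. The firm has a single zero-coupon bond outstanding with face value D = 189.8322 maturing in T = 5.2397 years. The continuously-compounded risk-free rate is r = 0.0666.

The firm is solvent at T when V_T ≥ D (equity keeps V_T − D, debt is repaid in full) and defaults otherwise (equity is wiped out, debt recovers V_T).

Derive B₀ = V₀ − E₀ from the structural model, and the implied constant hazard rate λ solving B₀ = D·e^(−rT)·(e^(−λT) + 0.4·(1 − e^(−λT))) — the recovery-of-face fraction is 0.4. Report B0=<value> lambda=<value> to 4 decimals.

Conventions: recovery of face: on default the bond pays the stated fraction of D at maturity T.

Equity is a call on the firm's assets struck at D = 189.8322:
d₁ = [ln(V₀/D) + (r + σ²/2)T] / (σ√T)
   = [ln(218.8355/189.8322) + (0.0666 + 0.5·0.2247²)·5.2397] / (0.2247·√5.2397)
   = [0.142180 + 0.481240] / 0.514347 = 1.212061
d₂ = d₁ − σ√T = 1.212061 − 0.514347 = 0.697714
N(d₁) = 0.887256,  N(d₂) = 0.757322,  e^(−rT) = 0.705419
E₀ = V₀·N(d₁) − D·e^(−rT)·N(d₂)
   = 218.8355·0.887256 − 189.8322·0.705419·0.757322 = 92.749148
B₀ = V₀ − E₀ = 218.8355 − 92.749148 = 126.086352
e^(−λT) = (B₀·e^(rT)/D − 0.4)/(1 − 0.4) = (126.0864·1.417598/189.8322 − 0.4)/0.6 = 0.90261269
λ = −ln(0.90261269)/5.2397 = 0.019555

B0=126.0864 lambda=0.0196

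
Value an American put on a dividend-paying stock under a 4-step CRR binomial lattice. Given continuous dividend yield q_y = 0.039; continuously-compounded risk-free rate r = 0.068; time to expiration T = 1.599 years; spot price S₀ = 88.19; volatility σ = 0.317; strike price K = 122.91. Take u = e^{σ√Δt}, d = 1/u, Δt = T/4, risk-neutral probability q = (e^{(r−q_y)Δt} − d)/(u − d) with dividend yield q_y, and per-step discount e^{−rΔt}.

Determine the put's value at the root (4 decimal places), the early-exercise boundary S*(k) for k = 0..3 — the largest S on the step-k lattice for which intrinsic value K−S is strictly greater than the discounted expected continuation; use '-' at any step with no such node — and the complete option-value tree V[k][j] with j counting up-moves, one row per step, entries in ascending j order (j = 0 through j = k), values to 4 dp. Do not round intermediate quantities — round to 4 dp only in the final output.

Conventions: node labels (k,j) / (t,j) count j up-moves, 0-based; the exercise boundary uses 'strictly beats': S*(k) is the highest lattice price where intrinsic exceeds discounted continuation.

price = 35.8729
boundary = - 72.1731 88.1900 72.1731
tree:
35.8729
50.7369 21.7666
63.8448 34.7200 8.9273
74.5721 50.7369 17.6055 0.0000
83.3511 63.8448 34.7200 0.0000 0.0000

Δt=0.39975  u=1.22192  d=0.81838  q=0.47896  discount=0.97318
step 4 (expiry): payoffs max(K−S,0) = 83.3511 63.8448 34.7200 0.0000 0.0000
step 3: (k=3,j=0): S=48.3379, K−S=74.5721, hold=72.0238 ⇒ V=74.5721 exercise | (k=3,j=1): S=72.1731, K−S=50.7369, hold=48.5573 ⇒ V=50.7369 exercise | (k=3,j=2): S=107.7614, K−S=15.1486, hold=17.6055 ⇒ V=17.6055 continue | (k=3,j=3): S=160.8980, K−S=0.0000, hold=0.0000 ⇒ V=0.0000 continue  boundary S*=72.1731
step 2: (k=2,j=0): S=59.0652, K−S=63.8448, hold=61.4624 ⇒ V=63.8448 exercise | (k=2,j=1): S=88.1900, K−S=34.7200, hold=33.9334 ⇒ V=34.7200 exercise | (k=2,j=2): S=131.6761, K−S=0.0000, hold=8.9273 ⇒ V=8.9273 continue  boundary S*=88.1900
step 1: (k=1,j=0): S=72.1731, K−S=50.7369, hold=48.5573 ⇒ V=50.7369 exercise | (k=1,j=1): S=107.7614, K−S=15.1486, hold=21.7666 ⇒ V=21.7666 continue  boundary S*=72.1731
step 0: (k=0,j=0): S=88.1900, K−S=34.7200, hold=35.8729 ⇒ V=35.8729 continue  boundary S*=-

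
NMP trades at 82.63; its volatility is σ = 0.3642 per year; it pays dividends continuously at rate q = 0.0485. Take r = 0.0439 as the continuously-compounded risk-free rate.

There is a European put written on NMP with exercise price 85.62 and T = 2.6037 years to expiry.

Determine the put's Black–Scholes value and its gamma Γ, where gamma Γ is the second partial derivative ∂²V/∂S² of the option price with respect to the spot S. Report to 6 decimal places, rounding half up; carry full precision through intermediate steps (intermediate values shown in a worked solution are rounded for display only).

price = 19.068270
Γ = 0.007079

σ√T = 0.3642·√2.6037 = 0.587673
d₁ = (ln(S/K) + (r−q+σ²/2)T) / (σ√T) = (ln(82.63/85.62) + (0.0439−0.0485+0.3642²/2)·2.6037) / 0.587673 = (-0.035546 + 0.160702) / 0.587673 = 0.212970
d₂ = d₁ − σ√T = 0.212970 − 0.587673 = -0.374703
e^{−rT} = 0.891988
e^{−qT} = 0.881369
N(−d₁) = 0.415675,  N(−d₂) = 0.646059
Put price V = K·e^{−rT}·N(−d₂) − S·e^{−qT}·N(−d₁) = 49.340857 − 30.272587 = 19.068270
φ(d₁) = (1/√(2π))·e^{−d₁²/2} = 0.389997
Γ = e^{−qT}·φ(d₁) / (S·σ·√T) = 0.007079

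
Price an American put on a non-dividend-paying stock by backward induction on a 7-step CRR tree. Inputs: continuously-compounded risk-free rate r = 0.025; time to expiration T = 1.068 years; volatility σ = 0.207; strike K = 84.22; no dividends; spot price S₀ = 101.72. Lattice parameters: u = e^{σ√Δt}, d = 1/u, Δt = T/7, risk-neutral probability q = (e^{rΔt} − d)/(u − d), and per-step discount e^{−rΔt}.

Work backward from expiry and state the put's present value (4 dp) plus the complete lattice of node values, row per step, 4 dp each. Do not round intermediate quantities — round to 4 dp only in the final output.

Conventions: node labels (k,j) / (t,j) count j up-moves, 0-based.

price = 1.7647
tree:
1.7647
2.9165 0.6419
4.7144 1.1651 0.1306
7.4136 2.0875 0.2641 0.0000
11.2569 3.6785 0.5338 0.0000 0.0000
16.3259 6.3419 1.0791 0.0000 0.0000 0.0000
21.5994 10.6083 2.1813 0.0000 0.0000 0.0000 0.0000
26.4633 16.3259 4.4092 0.0000 0.0000 0.0000 0.0000 0.0000

Δt=0.15257, u=1.08421, d=0.92233, q=0.50340, disc=e^(-rΔt)=0.99619
k=7 terminal: V=max(K-S,0) → 26.4633 16.3259 4.4092 0.0000 0.0000 0.0000 0.0000 0.0000
k=6: j=0 S=62.6206 intr=21.5994 cont=21.2788 V=21.5994[EX]; j=1 S=73.6117 intr=10.6083 cont=10.2877 V=10.6083[EX]; j=2 S=86.5320 intr=0.0000 cont=2.1813 V=2.1813[hold]; j=3 S=101.7200 intr=0.0000 cont=0.0000 V=0.0000[hold]; j=4 S=119.5738 intr=0.0000 cont=0.0000 V=0.0000[hold]; j=5 S=140.5613 intr=0.0000 cont=0.0000 V=0.0000[hold]; j=6 S=165.2326 intr=0.0000 cont=0.0000 V=0.0000[hold]
k=5: j=0 S=67.8941 intr=16.3259 cont=16.0053 V=16.3259[EX]; j=1 S=79.8108 intr=4.4092 cont=6.3419 V=6.3419[hold]; j=2 S=93.8191 intr=0.0000 cont=1.0791 V=1.0791[hold]; j=3 S=110.2862 intr=0.0000 cont=0.0000 V=0.0000[hold]; j=4 S=129.6436 intr=0.0000 cont=0.0000 V=0.0000[hold]; j=5 S=152.3985 intr=0.0000 cont=0.0000 V=0.0000[hold]
k=4: j=0 S=73.6117 intr=10.6083 cont=11.2569 V=11.2569[hold]; j=1 S=86.5320 intr=0.0000 cont=3.6785 V=3.6785[hold]; j=2 S=101.7200 intr=0.0000 cont=0.5338 V=0.5338[hold]; j=3 S=119.5738 intr=0.0000 cont=0.0000 V=0.0000[hold]; j=4 S=140.5613 intr=0.0000 cont=0.0000 V=0.0000[hold]
k=3: j=0 S=79.8108 intr=4.4092 cont=7.4136 V=7.4136[hold]; j=1 S=93.8191 intr=0.0000 cont=2.0875 V=2.0875[hold]; j=2 S=110.2862 intr=0.0000 cont=0.2641 V=0.2641[hold]; j=3 S=129.6436 intr=0.0000 cont=0.0000 V=0.0000[hold]
k=2: j=0 S=86.5320 intr=0.0000 cont=4.7144 V=4.7144[hold]; j=1 S=101.7200 intr=0.0000 cont=1.1651 V=1.1651[hold]; j=2 S=119.5738 intr=0.0000 cont=0.1306 V=0.1306[hold]
k=1: j=0 S=93.8191 intr=0.0000 cont=2.9165 V=2.9165[hold]; j=1 S=110.2862 intr=0.0000 cont=0.6419 V=0.6419[hold]
k=0: j=0 S=101.7200 intr=0.0000 cont=1.7647 V=1.7647[hold]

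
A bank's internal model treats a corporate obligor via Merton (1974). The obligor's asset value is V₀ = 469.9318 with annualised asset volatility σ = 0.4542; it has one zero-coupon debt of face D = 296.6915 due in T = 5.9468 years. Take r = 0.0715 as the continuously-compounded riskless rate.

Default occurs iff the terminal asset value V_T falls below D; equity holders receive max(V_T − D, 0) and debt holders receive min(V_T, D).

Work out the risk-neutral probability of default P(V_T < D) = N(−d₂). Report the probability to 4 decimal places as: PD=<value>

PD=0.4031

With assets at 469.9318 and a single debt payment of 296.6915 at 5.9468 years:
d₁ = [ln(V₀/D) + (r + σ²/2)T] / (σ√T)
   = [ln(469.9318/296.6915) + (0.0715 + 0.5·0.4542²)·5.9468] / (0.4542·√5.9468)
   = [0.459895 + 1.038602] / 1.107615 = 1.352904
d₂ = d₁ − σ√T = 1.352904 − 1.107615 = 0.245289
risk-neutral PD = N(−d₂) = N(-0.245289) = 0.403116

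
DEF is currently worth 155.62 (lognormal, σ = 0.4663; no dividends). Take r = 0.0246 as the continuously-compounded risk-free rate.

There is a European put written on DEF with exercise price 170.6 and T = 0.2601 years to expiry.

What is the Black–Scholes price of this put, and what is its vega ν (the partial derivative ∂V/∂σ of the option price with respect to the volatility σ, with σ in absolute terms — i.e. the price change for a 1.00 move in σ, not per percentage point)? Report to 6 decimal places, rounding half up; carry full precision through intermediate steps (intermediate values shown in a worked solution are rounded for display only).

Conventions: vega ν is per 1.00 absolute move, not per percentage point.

price = 23.311555
ν = 30.758889

σ√T = 0.4663·√0.2601 = 0.237813
d₁ = (ln(S/K) + (r+σ²/2)T) / (σ√T) = (ln(155.62/170.6) + (0.0246+0.4663²/2)·0.2601) / 0.237813 = (-0.091904 + 0.034676) / 0.237813 = -0.240645
d₂ = d₁ − σ√T = -0.240645 − 0.237813 = -0.478458
e^{−rT} = 0.993622
N(−d₁) = 0.595085,  N(−d₂) = 0.683838
Put price V = K·e^{−rT}·N(−d₂) − S·N(−d₁) = 115.918666 − 92.607111 = 23.311555
φ(d₁) = (1/√(2π))·e^{−d₁²/2} = 0.387557
ν = S·φ(d₁)·√T = 30.758889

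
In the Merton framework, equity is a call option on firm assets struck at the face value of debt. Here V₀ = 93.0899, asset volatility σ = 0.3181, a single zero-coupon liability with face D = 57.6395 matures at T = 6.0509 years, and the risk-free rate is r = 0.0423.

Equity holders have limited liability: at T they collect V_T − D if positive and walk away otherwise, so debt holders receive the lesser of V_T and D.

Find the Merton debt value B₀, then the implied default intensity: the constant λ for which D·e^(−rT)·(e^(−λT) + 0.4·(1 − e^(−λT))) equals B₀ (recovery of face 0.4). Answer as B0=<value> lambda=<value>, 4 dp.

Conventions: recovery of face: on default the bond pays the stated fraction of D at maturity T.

Work the structural quantities from V₀ = 93.0899 against face 57.6395:
d₁ = [ln(V₀/D) + (r + σ²/2)T] / (σ√T)
   = [ln(93.0899/57.6395) + (0.0423 + 0.5·0.3181²)·6.0509] / (0.3181·√6.0509)
   = [0.479358 + 0.562091] / 0.782481 = 1.330958
d₂ = d₁ − σ√T = 1.330958 − 0.782481 = 0.548477
N(d₁) = 0.908399,  N(d₂) = 0.708318,  e^(−rT) = 0.774178
E₀ = V₀·N(d₁) − D·e^(−rT)·N(d₂)
   = 93.0899·0.908399 − 57.6395·0.774178·0.708318 = 52.955287
B₀ = V₀ − E₀ = 93.0899 − 52.955287 = 40.134613
e^(−λT) = (B₀·e^(rT)/D − 0.4)/(1 − 0.4) = (40.1346·1.291692/57.6395 − 0.4)/0.6 = 0.83235010
λ = −ln(0.83235010)/6.0509 = 0.030326

B0=40.1346 lambda=0.0303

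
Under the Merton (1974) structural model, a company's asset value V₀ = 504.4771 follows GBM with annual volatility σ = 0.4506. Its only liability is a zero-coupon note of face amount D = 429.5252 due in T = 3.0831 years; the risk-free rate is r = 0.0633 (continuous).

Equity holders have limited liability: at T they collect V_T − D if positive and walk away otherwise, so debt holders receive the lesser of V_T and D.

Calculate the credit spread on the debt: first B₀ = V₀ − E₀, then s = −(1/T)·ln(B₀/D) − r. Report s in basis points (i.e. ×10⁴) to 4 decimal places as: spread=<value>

Apply the equity-as-call identities (strike 429.5252, horizon 3.0831 years):
d₁ = [ln(V₀/D) + (r + σ²/2)T] / (σ√T)
   = [ln(504.4771/429.5252) + (0.0633 + 0.5·0.4506²)·3.0831] / (0.4506·√3.0831)
   = [0.160842 + 0.508157] / 0.791198 = 0.845552
d₂ = d₁ − σ√T = 0.845552 − 0.791198 = 0.054355
N(d₁) = 0.801099,  N(d₂) = 0.521674,  e^(−rT) = 0.822703
E₀ = V₀·N(d₁) − D·e^(−rT)·N(d₂)
   = 504.4771·0.801099 − 429.5252·0.822703·0.521674 = 219.791298
B₀ = V₀ − E₀ = 504.4771 − 219.791298 = 284.685802
spread = −(1/T)·ln(B₀/D) − r = −(1/3.0831)·ln(284.685802/429.5252) − 0.0633 = 0.07010284
in basis points: 0.07010284 × 10⁴ = 701.0284 bp

spread=701.0284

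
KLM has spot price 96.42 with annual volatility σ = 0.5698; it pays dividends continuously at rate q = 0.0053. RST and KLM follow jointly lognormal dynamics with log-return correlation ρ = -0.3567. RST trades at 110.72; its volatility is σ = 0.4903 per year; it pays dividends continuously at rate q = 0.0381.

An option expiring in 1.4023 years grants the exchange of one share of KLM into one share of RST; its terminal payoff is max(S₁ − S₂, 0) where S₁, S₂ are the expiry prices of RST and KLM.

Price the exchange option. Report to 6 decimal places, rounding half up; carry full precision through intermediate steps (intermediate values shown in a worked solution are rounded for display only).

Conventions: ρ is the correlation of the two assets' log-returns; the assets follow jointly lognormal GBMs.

σ_eff = √(σ₁² + σ₂² − 2ρσ₁σ₂) = √(0.4903² + 0.5698² − 2·-0.3567·0.4903·0.5698) = 0.874283
d₁ = (ln(S₁/S₂) + (q₂ − q₁ + σ_eff²/2)T) / (σ_eff√T) = (ln(110.72/96.42) + (0.0053 − 0.0381 + 0.382185)·1.4023) / 1.035315 = 0.606805
d₂ = d₁ − σ_eff√T = 0.606805 − 1.035315 = -0.428510
N(d₁) = 0.728010,  N(d₂) = 0.334140
V = S₁·e^{−q₁T}·N(d₁) − S₂·e^{−q₂T}·N(d₂) = 76.411713 − 31.979199 = 44.432513
Key observation: no risk-free rate is needed — with the second asset as numeraire the exchange option is a call on the ratio S₁/S₂, and r cancels out of the value.

exchange price = 44.432513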